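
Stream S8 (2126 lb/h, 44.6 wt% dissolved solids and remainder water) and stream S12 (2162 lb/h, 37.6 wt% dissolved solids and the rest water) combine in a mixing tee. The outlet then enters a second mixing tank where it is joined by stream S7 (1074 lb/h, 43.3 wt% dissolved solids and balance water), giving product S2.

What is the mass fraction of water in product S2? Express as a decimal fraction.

0.585

Overall, product flow = 5362 lb/h.
water in = 2126×0.554 + 2162×0.624 + 1074×0.567 = 3135.8 lb/h.
water fraction in S2 = 0.585.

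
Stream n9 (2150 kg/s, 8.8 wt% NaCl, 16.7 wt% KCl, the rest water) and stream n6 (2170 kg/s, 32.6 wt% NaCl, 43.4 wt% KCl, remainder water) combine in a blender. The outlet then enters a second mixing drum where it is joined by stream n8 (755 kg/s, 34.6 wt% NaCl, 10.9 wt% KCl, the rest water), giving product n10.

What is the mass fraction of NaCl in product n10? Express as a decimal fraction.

Overall, product flow = 5075 kg/s.
NaCl in = 2150×0.088 + 2170×0.326 + 755×0.346 = 1157.8 kg/s.
NaCl fraction in n10 = 0.228.

0.228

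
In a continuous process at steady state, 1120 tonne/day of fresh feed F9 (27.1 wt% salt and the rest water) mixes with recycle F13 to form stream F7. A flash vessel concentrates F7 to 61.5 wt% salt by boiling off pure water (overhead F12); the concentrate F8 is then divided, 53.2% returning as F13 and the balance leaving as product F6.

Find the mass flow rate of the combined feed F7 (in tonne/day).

1681 tonne/day

Overall salt balance (none leaves overhead): salt in fresh feed = salt in product, i.e. 1120×0.271 = (1−0.532)·F8·0.615.
F8 = 303.52/(0.615×0.468) = 1054.5 tonne/day.
Recycle F13 = 0.532×1054.5 = 561.02 tonne/day.
Combined feed F7 = 1120 + 561.02 = 1681 tonne/day.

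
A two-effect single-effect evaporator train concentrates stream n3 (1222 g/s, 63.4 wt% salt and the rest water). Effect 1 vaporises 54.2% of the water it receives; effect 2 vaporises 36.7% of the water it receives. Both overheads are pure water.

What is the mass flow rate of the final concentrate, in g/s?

water in feed = 1222×0.366 = 447.25 g/s.
After stage 1: water left = (1−0.542)×447.25 = 204.84; stream total = 979.59 g/s.
After stage 2: water left = (1−0.367)×204.84 = 129.66; final concentrate = 904.41 g/s.

904.4 g/s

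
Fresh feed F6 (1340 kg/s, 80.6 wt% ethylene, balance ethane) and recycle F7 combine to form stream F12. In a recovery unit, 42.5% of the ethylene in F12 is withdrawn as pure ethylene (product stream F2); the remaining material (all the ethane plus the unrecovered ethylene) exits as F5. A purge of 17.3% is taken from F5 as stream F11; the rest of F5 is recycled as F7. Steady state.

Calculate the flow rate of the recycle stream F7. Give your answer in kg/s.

ethane enters only via F6 and leaves only via the purge: 1340×0.194 = 0.173×(ethane in F5), and the recovery unit passes all ethane, so ethane in F12 = ethane in F5 = 1502.7 kg/s.
ethylene in F12: m_A = 1340×0.806 + (1−0.173)·(1−0.425)·m_A, so m_A = 1080/0.5245 = 2059.3 kg/s.
F5 = (1−0.425)×2059.3 + 1502.7 = 2686.7 kg/s.
Recycle F7 = (1−0.173)×2686.7 = 2221.9 kg/s.

2222 kg/s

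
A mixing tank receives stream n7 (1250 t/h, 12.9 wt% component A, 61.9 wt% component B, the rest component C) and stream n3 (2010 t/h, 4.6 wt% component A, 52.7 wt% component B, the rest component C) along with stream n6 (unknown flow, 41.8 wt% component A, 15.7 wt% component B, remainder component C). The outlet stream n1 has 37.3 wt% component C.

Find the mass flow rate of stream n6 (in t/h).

Let n6 be the unknown flow. Total out = 3260 + n6.
component C balance: 1173.3 + 0.425·n6 = 0.373·(3260 + n6)
(0.425 − 0.373)·n6 = 0.373×3260 − 1173.3 = 42.71
n6 = 42.71 / 0.052 = 821.35 t/h

821.3 t/h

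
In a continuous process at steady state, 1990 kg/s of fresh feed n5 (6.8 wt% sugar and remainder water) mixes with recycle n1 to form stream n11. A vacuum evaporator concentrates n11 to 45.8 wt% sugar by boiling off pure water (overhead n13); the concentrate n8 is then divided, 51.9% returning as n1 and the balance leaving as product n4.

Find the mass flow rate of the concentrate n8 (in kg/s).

614.3 kg/s

Overall sugar balance (none leaves overhead): sugar in fresh feed = sugar in product, i.e. 1990×0.068 = (1−0.519)·n8·0.458.
n8 = 135.32/(0.458×0.481) = 614.26 kg/s.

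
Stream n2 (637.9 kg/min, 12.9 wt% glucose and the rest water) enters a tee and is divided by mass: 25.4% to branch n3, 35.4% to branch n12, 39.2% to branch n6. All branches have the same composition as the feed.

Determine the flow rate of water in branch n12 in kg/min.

Branch n12 total = 0.354×637.9 = 225.82 kg/min.
water in n12 = 0.871×225.82 = 196.69 kg/min.

196.7 kg/min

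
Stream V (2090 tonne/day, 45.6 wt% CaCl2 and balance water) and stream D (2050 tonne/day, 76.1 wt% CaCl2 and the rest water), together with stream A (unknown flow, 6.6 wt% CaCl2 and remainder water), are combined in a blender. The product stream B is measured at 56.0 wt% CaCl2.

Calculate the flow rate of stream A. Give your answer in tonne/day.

394.1 tonne/day

Let A be the unknown flow. Total out = 4140 + A.
CaCl2 balance: 2513.1 + 0.066·A = 0.560·(4140 + A)
(0.066 − 0.560)·A = 0.560×4140 − 2513.1 = -194.69
A = -194.69 / -0.494 = 394.11 tonne/day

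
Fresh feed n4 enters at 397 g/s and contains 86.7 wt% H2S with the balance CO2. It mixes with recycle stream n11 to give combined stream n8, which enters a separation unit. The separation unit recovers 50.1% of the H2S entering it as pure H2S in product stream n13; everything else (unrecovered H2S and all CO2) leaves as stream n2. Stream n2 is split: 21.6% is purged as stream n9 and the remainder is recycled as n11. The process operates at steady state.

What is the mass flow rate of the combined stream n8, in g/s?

809.8 g/s

CO2 enters only via n4 and leaves only via the purge: 397×0.133 = 0.216×(CO2 in n2), and the separation unit passes all CO2, so CO2 in n8 = CO2 in n2 = 244.45 g/s.
H2S in n8: m_A = 397×0.867 + (1−0.216)·(1−0.501)·m_A, so m_A = 344.2/0.6088 = 565.39 g/s.
n8 = 565.39 + 244.45 = 809.84 g/s.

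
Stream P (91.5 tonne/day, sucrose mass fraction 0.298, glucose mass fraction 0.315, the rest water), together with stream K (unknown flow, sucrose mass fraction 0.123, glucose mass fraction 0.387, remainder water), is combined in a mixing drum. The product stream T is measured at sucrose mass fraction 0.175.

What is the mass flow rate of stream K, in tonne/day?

Let K be the unknown flow. Total out = 91.5 + K.
sucrose balance: 27.267 + 0.123·K = 0.175·(91.5 + K)
(0.123 − 0.175)·K = 0.175×91.5 − 27.267 = -11.255
K = -11.255 / -0.052 = 216.43 tonne/day

216.4 tonne/day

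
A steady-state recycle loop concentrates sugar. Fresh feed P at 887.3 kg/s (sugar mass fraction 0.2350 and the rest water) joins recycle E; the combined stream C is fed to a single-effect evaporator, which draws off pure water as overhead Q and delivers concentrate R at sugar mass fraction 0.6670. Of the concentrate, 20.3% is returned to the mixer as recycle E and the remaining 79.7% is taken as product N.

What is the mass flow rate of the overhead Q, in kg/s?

574.7 kg/s

Overall sugar balance (none leaves overhead): sugar in fresh feed = sugar in product, i.e. 887.3×0.235 = (1−0.203)·R·0.667.
R = 208.52/(0.667×0.797) = 392.24 kg/s.
Recycle E = 0.203×392.24 = 79.625 kg/s.
Combined feed C = 887.3 + 79.625 = 966.93 kg/s.
Overhead Q = C − R = 966.93 − 392.24 = 574.68 kg/s.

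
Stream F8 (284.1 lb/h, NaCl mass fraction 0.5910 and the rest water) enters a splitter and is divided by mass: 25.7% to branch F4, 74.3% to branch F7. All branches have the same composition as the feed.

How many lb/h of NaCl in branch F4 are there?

Branch F4 total = 0.257×284.1 = 73.014 lb/h.
NaCl in F4 = 0.591×73.014 = 43.151 lb/h.

43.15 lb/h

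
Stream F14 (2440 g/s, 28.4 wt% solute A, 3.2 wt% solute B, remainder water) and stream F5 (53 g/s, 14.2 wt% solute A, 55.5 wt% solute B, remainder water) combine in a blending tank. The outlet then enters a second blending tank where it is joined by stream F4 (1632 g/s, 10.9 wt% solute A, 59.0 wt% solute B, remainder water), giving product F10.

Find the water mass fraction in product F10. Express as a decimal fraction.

0.528

Overall, product flow = 4125 g/s.
water in = 2440×0.684 + 53×0.303 + 1632×0.301 = 2176.3 g/s.
water fraction in F10 = 0.528.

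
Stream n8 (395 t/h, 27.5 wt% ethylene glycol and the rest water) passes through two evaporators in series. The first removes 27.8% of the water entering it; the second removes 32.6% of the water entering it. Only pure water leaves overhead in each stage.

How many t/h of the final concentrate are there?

water in feed = 395×0.725 = 286.38 t/h.
After stage 1: water left = (1−0.278)×286.38 = 206.76; stream total = 315.39 t/h.
After stage 2: water left = (1−0.326)×206.76 = 139.36; final concentrate = 247.98 t/h.

248 t/h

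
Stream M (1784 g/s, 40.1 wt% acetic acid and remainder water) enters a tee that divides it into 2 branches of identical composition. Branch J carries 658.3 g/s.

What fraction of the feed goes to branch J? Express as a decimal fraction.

0.369

Fraction to J = 658.3/1784 = 0.3690.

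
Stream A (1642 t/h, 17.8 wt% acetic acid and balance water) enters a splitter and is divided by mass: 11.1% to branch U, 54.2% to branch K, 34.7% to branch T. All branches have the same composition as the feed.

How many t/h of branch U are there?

Branch U flow = 0.111×1642 = 182.26 t/h.

182.3 t/h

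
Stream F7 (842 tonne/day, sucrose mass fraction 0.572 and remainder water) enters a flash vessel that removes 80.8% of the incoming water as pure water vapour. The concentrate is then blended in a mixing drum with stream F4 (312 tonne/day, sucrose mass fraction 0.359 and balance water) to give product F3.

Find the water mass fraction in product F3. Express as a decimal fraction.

Vapour removed = 0.808×0.428×842 = 291.18 tonne/day; concentrate = 550.82 tonne/day.
water reaching the mixer = 69.192 (from concentrate) + 312×0.641 = 269.18 tonne/day.
Product flow = 550.82 + 312 = 862.82 tonne/day; water fraction = 0.312.

0.312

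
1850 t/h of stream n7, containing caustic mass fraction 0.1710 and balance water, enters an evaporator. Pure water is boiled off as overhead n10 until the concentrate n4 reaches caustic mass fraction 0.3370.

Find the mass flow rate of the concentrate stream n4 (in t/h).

caustic is conserved: 1850×0.171 = 316.35 t/h all reports to the concentrate.
Concentrate = 316.35/(target fraction) = 938.72 t/h.

938.7 t/h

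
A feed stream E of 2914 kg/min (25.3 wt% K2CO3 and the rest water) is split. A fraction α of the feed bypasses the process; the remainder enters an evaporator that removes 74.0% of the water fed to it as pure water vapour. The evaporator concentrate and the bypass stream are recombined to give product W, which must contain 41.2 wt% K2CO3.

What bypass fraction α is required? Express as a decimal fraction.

All 2914×0.253 = 737.24 kg/min of K2CO3 reaches W, so W = 737.24/0.412 = 1789.4 kg/min and vapour = 1124.6 kg/min.
The evaporator receives (1−α)·2914 of feed at 0.747 water and removes 0.740 of that water:
0.740×0.747×(1−α)×2914 = 1124.6
(1−α) = 1124.6/1610.8 = 0.6981;  α = 0.3019.

0.302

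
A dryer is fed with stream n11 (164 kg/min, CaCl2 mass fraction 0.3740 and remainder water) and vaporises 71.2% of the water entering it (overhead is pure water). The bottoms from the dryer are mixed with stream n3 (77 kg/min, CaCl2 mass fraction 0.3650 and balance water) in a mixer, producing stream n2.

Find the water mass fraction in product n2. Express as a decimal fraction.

0.4673

Vapour removed = 0.712×0.626×164 = 73.097 kg/min; concentrate = 90.903 kg/min.
water reaching the mixer = 29.567 (from concentrate) + 77×0.635 = 78.462 kg/min.
Product flow = 90.903 + 77 = 167.9 kg/min; water fraction = 0.4673.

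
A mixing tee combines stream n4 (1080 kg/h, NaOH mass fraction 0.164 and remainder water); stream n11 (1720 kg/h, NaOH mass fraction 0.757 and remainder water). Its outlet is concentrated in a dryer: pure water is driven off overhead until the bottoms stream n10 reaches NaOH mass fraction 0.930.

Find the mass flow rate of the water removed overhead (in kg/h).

1210 kg/h

NaOH entering = 1080×0.164 + 1720×0.757 = 1479.2 kg/h.
All NaOH reports to n10, so n10 = 1479.2/0.930 = 1590.5 kg/h.
Total feed = 2800 kg/h; overhead = 2800 − 1590.5 = 1209.5 kg/h.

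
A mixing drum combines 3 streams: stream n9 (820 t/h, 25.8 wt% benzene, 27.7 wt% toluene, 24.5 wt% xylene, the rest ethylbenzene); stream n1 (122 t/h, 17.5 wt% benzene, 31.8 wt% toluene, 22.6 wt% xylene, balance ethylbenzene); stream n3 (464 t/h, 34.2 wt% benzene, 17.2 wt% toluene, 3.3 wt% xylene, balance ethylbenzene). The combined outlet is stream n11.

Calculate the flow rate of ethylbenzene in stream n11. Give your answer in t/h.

424.9 t/h

ethylbenzene out = ethylbenzene in = 820×0.220 + 122×0.281 + 464×0.453 = 424.87 t/h.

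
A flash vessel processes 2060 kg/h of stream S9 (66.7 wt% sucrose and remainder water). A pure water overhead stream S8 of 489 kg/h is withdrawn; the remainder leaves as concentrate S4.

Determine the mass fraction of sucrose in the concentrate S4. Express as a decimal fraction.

sucrose is not removed: 2060×0.667 = 1374 kg/h of sucrose enters S4.
Concentrate = 2060 − 489 = 1571 kg/h.
Mass fraction = 1374/1571 = 0.8746.

0.8746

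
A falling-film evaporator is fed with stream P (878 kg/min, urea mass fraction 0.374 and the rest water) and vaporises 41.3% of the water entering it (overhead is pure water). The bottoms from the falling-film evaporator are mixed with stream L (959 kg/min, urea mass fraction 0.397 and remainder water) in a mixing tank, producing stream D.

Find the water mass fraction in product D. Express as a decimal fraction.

0.560

Vapour removed = 0.413×0.626×878 = 227 kg/min; concentrate = 651 kg/min.
water reaching the mixer = 322.63 (from concentrate) + 959×0.603 = 900.91 kg/min.
Product flow = 651 + 959 = 1610 kg/min; water fraction = 0.560.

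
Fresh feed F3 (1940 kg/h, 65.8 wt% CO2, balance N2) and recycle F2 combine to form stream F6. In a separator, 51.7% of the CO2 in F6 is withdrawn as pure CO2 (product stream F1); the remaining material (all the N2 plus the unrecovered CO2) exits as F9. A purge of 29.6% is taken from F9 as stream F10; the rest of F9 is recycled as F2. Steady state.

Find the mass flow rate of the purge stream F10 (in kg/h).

N2 enters only via F3 and leaves only via the purge: 1940×0.342 = 0.296×(N2 in F9), and the separator passes all N2, so N2 in F6 = N2 in F9 = 2241.5 kg/h.
CO2 in F6: m_A = 1940×0.658 + (1−0.296)·(1−0.517)·m_A, so m_A = 1276.5/0.6600 = 1934.2 kg/h.
F9 = (1−0.517)×1934.2 + 2241.5 = 3175.7 kg/h.
Purge F10 = 0.296×3175.7 = 940.01 kg/h.

940 kg/h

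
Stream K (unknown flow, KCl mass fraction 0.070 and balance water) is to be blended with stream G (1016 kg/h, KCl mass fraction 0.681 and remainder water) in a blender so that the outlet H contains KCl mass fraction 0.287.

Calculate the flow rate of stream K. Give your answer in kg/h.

Let K be the unknown flow. Total out = 1016 + K.
KCl balance: 691.9 + 0.070·K = 0.287·(1016 + K)
(0.070 − 0.287)·K = 0.287×1016 − 691.9 = -400.3
K = -400.3 / -0.217 = 1844.7 kg/h

1845 kg/h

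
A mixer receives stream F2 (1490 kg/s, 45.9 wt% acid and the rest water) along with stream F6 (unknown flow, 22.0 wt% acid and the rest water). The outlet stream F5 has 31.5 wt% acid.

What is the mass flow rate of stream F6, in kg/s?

2259 kg/s

Let F6 be the unknown flow. Total out = 1490 + F6.
acid balance: 683.91 + 0.220·F6 = 0.315·(1490 + F6)
(0.220 − 0.315)·F6 = 0.315×1490 − 683.91 = -214.56
F6 = -214.56 / -0.095 = 2258.5 kg/s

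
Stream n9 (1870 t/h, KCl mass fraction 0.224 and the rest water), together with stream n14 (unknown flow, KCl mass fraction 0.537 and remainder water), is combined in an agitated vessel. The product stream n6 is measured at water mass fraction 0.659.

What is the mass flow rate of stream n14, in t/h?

1116 t/h

Let n14 be the unknown flow. Total out = 1870 + n14.
water balance: 1451.1 + 0.463·n14 = 0.659·(1870 + n14)
(0.463 − 0.659)·n14 = 0.659×1870 − 1451.1 = -218.79
n14 = -218.79 / -0.196 = 1116.3 t/h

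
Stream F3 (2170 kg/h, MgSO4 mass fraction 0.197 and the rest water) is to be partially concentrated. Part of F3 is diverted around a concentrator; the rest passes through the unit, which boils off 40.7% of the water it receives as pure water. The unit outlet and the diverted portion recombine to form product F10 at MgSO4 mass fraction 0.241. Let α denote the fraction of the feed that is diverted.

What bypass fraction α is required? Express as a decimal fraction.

All 2170×0.197 = 427.49 kg/h of MgSO4 reaches F10, so F10 = 427.49/0.241 = 1773.8 kg/h and vapour = 396.18 kg/h.
The evaporator receives (1−α)·2170 of feed at 0.803 water and removes 0.407 of that water:
0.407×0.803×(1−α)×2170 = 396.18
(1−α) = 396.18/709.2 = 0.5586;  α = 0.4414.

0.441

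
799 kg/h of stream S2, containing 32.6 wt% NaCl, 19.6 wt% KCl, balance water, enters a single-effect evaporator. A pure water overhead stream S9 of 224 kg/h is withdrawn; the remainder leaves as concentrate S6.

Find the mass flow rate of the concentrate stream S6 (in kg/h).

575 kg/h

Concentrate = 799 − 224 = 575 kg/h.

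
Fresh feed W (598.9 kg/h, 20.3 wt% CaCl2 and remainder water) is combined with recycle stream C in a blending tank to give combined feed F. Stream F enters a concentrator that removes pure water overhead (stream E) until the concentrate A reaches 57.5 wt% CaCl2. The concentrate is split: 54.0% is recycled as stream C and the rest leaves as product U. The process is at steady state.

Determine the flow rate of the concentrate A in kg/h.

Overall CaCl2 balance (none leaves overhead): CaCl2 in fresh feed = CaCl2 in product, i.e. 598.9×0.203 = (1−0.540)·A·0.575.
A = 121.58/(0.575×0.460) = 459.65 kg/h.

459.6 kg/h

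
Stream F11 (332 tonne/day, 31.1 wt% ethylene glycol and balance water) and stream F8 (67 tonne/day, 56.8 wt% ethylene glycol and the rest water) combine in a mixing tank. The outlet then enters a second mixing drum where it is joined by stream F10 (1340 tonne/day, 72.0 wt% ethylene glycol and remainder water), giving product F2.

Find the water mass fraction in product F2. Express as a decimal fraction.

Overall, product flow = 1739 tonne/day.
water in = 332×0.689 + 67×0.432 + 1340×0.280 = 632.89 tonne/day.
water fraction in F2 = 0.364.

0.364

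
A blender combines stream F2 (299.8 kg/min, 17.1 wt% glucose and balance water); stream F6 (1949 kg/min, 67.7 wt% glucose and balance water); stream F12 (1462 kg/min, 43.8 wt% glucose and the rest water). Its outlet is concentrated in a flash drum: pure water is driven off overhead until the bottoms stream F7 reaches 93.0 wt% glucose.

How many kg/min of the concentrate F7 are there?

2162 kg/min

glucose entering = 299.8×0.171 + 1949×0.677 + 1462×0.438 = 2011.1 kg/min.
All glucose reports to F7, so F7 = 2011.1/0.930 = 2162.5 kg/min.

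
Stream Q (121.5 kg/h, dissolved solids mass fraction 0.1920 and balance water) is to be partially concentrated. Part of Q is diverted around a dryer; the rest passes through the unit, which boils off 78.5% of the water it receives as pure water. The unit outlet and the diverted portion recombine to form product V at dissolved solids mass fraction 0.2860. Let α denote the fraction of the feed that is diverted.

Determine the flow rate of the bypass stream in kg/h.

58.54 kg/h

All 121.5×0.192 = 23.328 kg/h of dissolved solids reaches V, so V = 23.328/0.286 = 81.566 kg/h and vapour = 39.934 kg/h.
The evaporator receives (1−α)·121.5 of feed at 0.808 water and removes 0.785 of that water:
0.785×0.808×(1−α)×121.5 = 39.934
(1−α) = 39.934/77.065 = 0.5182;  α = 0.4818.
Bypass flow = 0.4818×121.5 = 58.541 kg/h.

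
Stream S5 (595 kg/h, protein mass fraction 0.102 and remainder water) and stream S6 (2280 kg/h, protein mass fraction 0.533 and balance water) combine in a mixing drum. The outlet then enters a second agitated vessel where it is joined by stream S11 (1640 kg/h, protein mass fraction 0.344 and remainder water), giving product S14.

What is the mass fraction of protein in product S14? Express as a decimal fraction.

Overall, product flow = 4515 kg/h.
protein in = 595×0.102 + 2280×0.533 + 1640×0.344 = 1840.1 kg/h.
protein fraction in S14 = 0.408.

0.408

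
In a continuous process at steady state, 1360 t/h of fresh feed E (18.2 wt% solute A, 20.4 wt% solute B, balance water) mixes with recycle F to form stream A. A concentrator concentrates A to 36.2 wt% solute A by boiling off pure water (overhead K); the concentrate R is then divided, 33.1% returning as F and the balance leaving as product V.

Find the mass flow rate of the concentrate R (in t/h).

1022 t/h

Overall solute A balance (none leaves overhead): solute A in fresh feed = solute A in product, i.e. 1360×0.182 = (1−0.331)·R·0.362.
R = 247.52/(0.362×0.669) = 1022.1 t/h.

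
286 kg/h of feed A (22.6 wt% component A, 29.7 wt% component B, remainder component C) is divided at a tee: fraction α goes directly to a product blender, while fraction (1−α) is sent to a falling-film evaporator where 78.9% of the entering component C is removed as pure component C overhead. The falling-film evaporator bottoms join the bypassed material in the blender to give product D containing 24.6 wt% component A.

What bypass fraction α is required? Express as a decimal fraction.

All 286×0.226 = 64.636 kg/h of component A reaches D, so D = 64.636/0.246 = 262.75 kg/h and vapour = 23.252 kg/h.
The evaporator receives (1−α)·286 of feed at 0.477 component C and removes 0.789 of that component C:
0.789×0.477×(1−α)×286 = 23.252
(1−α) = 23.252/107.64 = 0.2160;  α = 0.7840.

0.784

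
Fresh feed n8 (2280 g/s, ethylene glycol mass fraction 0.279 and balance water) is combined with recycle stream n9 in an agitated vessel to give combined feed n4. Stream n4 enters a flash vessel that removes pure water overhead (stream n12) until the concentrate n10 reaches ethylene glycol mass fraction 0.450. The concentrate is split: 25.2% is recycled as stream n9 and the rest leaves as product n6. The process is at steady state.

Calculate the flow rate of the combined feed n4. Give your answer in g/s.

Overall ethylene glycol balance (none leaves overhead): ethylene glycol in fresh feed = ethylene glycol in product, i.e. 2280×0.279 = (1−0.252)·n10·0.450.
n10 = 636.12/(0.450×0.748) = 1889.8 g/s.
Recycle n9 = 0.252×1889.8 = 476.24 g/s.
Combined feed n4 = 2280 + 476.24 = 2756.2 g/s.

2756 g/s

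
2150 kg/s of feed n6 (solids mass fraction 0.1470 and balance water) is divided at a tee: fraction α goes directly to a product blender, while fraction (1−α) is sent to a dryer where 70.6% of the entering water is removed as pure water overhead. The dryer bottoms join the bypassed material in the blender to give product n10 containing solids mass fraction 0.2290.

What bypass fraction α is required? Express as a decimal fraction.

0.405

All 2150×0.147 = 316.05 kg/s of solids reaches n10, so n10 = 316.05/0.229 = 1380.1 kg/s and vapour = 769.87 kg/s.
The evaporator receives (1−α)·2150 of feed at 0.853 water and removes 0.706 of that water:
0.706×0.853×(1−α)×2150 = 769.87
(1−α) = 769.87/1294.8 = 0.5946;  α = 0.4054.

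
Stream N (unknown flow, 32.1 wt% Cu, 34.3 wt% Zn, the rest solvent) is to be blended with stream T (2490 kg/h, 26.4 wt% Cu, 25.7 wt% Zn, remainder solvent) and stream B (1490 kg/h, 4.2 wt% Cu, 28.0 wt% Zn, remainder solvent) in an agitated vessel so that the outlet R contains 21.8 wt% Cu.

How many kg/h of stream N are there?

Let N be the unknown flow. Total out = 3980 + N.
Cu balance: 719.94 + 0.321·N = 0.218·(3980 + N)
(0.321 − 0.218)·N = 0.218×3980 − 719.94 = 147.7
N = 147.7 / 0.103 = 1434 kg/h

1434 kg/h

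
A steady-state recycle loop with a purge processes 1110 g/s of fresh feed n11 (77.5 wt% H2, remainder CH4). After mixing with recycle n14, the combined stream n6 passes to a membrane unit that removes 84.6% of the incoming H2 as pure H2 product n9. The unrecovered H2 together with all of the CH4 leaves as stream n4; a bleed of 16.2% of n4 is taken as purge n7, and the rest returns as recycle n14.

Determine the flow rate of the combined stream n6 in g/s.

2529 g/s

CH4 enters only via n11 and leaves only via the purge: 1110×0.225 = 0.162×(CH4 in n4), and the membrane unit passes all CH4, so CH4 in n6 = CH4 in n4 = 1541.7 g/s.
H2 in n6: m_A = 1110×0.775 + (1−0.162)·(1−0.846)·m_A, so m_A = 860.25/0.8709 = 987.72 g/s.
n6 = 987.72 + 1541.7 = 2529.4 g/s.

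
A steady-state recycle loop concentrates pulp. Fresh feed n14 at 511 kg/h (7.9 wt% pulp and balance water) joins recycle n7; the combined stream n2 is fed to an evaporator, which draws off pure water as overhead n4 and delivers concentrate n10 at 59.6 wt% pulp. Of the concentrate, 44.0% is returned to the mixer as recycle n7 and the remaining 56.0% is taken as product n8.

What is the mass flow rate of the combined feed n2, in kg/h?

Overall pulp balance (none leaves overhead): pulp in fresh feed = pulp in product, i.e. 511×0.079 = (1−0.440)·n10·0.596.
n10 = 40.369/(0.596×0.560) = 120.95 kg/h.
Recycle n7 = 0.440×120.95 = 53.219 kg/h.
Combined feed n2 = 511 + 53.219 = 564.22 kg/h.

564.2 kg/h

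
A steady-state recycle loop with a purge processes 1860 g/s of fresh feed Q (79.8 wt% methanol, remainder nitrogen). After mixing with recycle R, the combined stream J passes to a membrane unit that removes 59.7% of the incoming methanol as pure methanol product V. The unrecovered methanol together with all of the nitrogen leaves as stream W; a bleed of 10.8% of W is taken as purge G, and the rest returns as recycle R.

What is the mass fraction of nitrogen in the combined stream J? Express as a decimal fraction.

nitrogen enters only via Q and leaves only via the purge: 1860×0.202 = 0.108×(nitrogen in W), and the membrane unit passes all nitrogen, so nitrogen in J = nitrogen in W = 3478.9 g/s.
methanol in J: m_A = 1860×0.798 + (1−0.108)·(1−0.597)·m_A, so m_A = 1484.3/0.6405 = 2317.3 g/s.
J = 2317.3 + 3478.9 = 5796.2 g/s.
nitrogen fraction in J = 3478.9/5796.2 = 0.600.

0.600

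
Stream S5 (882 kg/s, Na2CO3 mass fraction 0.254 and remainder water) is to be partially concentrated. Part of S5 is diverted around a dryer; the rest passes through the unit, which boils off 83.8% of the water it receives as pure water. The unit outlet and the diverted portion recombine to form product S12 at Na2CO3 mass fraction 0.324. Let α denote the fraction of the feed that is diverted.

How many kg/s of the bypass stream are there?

All 882×0.254 = 224.03 kg/s of Na2CO3 reaches S12, so S12 = 224.03/0.324 = 691.44 kg/s and vapour = 190.56 kg/s.
The evaporator receives (1−α)·882 of feed at 0.746 water and removes 0.838 of that water:
0.838×0.746×(1−α)×882 = 190.56
(1−α) = 190.56/551.38 = 0.3456;  α = 0.6544.
Bypass flow = 0.6544×882 = 577.18 kg/s.

577.2 kg/s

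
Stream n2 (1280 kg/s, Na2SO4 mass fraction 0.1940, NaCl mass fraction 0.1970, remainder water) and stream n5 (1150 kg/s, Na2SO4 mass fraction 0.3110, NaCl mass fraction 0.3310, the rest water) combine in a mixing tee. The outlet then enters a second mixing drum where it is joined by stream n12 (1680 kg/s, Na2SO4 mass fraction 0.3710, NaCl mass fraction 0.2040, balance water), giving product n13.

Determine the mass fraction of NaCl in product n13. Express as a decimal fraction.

Overall, product flow = 4110 kg/s.
NaCl in = 1280×0.197 + 1150×0.331 + 1680×0.204 = 975.53 kg/s.
NaCl fraction in n13 = 0.2374.

0.2374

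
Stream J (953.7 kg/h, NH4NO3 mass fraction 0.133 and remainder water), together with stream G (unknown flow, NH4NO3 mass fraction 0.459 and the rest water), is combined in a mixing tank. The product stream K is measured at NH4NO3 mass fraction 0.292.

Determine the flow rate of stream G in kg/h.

908 kg/h

Let G be the unknown flow. Total out = 953.7 + G.
NH4NO3 balance: 126.84 + 0.459·G = 0.292·(953.7 + G)
(0.459 − 0.292)·G = 0.292×953.7 − 126.84 = 151.64
G = 151.64 / 0.167 = 908.01 kg/h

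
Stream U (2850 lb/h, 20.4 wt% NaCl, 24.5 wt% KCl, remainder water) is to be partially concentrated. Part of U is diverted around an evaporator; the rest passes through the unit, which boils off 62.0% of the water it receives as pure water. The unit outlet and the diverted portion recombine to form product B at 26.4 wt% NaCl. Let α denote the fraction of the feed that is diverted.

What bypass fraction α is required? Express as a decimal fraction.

0.335

All 2850×0.204 = 581.4 lb/h of NaCl reaches B, so B = 581.4/0.264 = 2202.3 lb/h and vapour = 647.73 lb/h.
The evaporator receives (1−α)·2850 of feed at 0.551 water and removes 0.620 of that water:
0.620×0.551×(1−α)×2850 = 647.73
(1−α) = 647.73/973.62 = 0.6653;  α = 0.3347.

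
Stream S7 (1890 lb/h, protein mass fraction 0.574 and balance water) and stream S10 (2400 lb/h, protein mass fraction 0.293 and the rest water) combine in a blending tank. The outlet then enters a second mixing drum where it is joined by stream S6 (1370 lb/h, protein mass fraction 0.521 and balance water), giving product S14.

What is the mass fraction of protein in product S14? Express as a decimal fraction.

Overall, product flow = 5660 lb/h.
protein in = 1890×0.574 + 2400×0.293 + 1370×0.521 = 2501.8 lb/h.
protein fraction in S14 = 0.442.

0.442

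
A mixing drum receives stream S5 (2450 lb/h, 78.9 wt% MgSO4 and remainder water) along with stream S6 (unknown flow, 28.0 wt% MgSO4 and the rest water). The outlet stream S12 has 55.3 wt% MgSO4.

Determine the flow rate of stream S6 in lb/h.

2118 lb/h

Let S6 be the unknown flow. Total out = 2450 + S6.
MgSO4 balance: 1933.1 + 0.280·S6 = 0.553·(2450 + S6)
(0.280 − 0.553)·S6 = 0.553×2450 − 1933.1 = -578.2
S6 = -578.2 / -0.273 = 2117.9 lb/h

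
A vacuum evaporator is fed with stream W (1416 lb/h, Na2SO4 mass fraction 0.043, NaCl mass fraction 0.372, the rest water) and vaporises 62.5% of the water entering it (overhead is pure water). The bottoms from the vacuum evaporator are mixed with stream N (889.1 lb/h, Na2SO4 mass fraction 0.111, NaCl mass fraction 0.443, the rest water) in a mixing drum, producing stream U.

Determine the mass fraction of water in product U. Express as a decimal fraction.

Vapour removed = 0.625×0.585×1416 = 517.73 lb/h; concentrate = 898.27 lb/h.
water reaching the mixer = 310.63 (from concentrate) + 889.1×0.446 = 707.17 lb/h.
Product flow = 898.27 + 889.1 = 1787.4 lb/h; water fraction = 0.396.

0.396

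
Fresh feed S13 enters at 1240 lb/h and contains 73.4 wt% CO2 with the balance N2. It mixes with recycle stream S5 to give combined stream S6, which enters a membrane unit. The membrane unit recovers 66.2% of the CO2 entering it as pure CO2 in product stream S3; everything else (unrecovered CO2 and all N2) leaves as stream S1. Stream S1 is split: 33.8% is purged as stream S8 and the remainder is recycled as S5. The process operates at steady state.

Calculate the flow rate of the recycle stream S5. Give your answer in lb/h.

908.4 lb/h

N2 enters only via S13 and leaves only via the purge: 1240×0.266 = 0.338×(N2 in S1), and the membrane unit passes all N2, so N2 in S6 = N2 in S1 = 975.86 lb/h.
CO2 in S6: m_A = 1240×0.734 + (1−0.338)·(1−0.662)·m_A, so m_A = 910.16/0.7762 = 1172.5 lb/h.
S1 = (1−0.662)×1172.5 + 975.86 = 1372.2 lb/h.
Recycle S5 = (1−0.338)×1372.2 = 908.38 lb/h.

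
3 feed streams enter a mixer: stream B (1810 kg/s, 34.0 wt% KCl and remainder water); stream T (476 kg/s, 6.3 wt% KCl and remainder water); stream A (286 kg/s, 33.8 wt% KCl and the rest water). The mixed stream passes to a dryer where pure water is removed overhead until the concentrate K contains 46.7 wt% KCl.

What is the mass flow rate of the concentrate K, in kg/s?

KCl entering = 1810×0.340 + 476×0.063 + 286×0.338 = 742.06 kg/s.
All KCl reports to K, so K = 742.06/0.467 = 1589 kg/s.

1589 kg/s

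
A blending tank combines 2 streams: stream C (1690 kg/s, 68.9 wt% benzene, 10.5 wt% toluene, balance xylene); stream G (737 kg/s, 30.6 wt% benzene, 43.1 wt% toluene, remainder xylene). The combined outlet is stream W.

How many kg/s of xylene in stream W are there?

xylene out = xylene in = 1690×0.206 + 737×0.263 = 541.97 kg/s.

542 kg/s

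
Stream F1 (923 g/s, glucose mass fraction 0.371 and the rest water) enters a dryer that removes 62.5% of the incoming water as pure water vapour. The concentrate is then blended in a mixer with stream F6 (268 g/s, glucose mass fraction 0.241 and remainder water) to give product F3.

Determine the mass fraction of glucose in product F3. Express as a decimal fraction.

0.491

Vapour removed = 0.625×0.629×923 = 362.85 g/s; concentrate = 560.15 g/s.
glucose reaching the mixer = 342.43 (from concentrate) + 268×0.241 = 407.02 g/s.
Product flow = 560.15 + 268 = 828.15 g/s; glucose fraction = 0.491.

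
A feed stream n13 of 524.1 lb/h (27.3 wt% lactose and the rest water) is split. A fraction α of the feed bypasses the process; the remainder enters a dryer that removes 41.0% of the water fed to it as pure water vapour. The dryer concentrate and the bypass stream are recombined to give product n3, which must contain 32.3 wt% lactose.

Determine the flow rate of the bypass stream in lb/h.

251.9 lb/h

All 524.1×0.273 = 143.08 lb/h of lactose reaches n3, so n3 = 143.08/0.323 = 442.97 lb/h and vapour = 81.13 lb/h.
The evaporator receives (1−α)·524.1 of feed at 0.727 water and removes 0.410 of that water:
0.410×0.727×(1−α)×524.1 = 81.13
(1−α) = 81.13/156.22 = 0.5193;  α = 0.4807.
Bypass flow = 0.4807×524.1 = 251.92 lb/h.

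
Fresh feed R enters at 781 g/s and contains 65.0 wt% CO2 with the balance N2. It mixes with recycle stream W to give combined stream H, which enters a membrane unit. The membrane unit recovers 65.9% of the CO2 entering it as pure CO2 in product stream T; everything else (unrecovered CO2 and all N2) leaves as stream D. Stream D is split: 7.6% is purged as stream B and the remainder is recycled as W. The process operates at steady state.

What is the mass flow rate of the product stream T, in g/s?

488.4 g/s

CO2 in H: m_A = 781×0.650 + (1−0.076)·(1−0.659)·m_A, so m_A = 507.65/0.6849 = 741.19 g/s.
Product T = 0.659×741.19 = 488.44 g/s.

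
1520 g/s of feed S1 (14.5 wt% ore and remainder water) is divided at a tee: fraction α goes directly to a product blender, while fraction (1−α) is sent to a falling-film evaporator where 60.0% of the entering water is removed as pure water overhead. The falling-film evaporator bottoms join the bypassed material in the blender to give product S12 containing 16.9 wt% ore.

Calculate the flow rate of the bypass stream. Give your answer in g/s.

1099 g/s

All 1520×0.145 = 220.4 g/s of ore reaches S12, so S12 = 220.4/0.169 = 1304.1 g/s and vapour = 215.86 g/s.
The evaporator receives (1−α)·1520 of feed at 0.855 water and removes 0.600 of that water:
0.600×0.855×(1−α)×1520 = 215.86
(1−α) = 215.86/779.76 = 0.2768;  α = 0.7232.
Bypass flow = 0.7232×1520 = 1099.2 g/s.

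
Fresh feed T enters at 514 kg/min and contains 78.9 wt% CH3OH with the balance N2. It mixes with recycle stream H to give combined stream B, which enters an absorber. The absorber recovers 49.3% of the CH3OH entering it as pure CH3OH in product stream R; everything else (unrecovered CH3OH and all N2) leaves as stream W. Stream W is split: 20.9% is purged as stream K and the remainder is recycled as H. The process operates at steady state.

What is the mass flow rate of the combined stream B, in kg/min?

N2 enters only via T and leaves only via the purge: 514×0.211 = 0.209×(N2 in W), and the absorber passes all N2, so N2 in B = N2 in W = 518.92 kg/min.
CH3OH in B: m_A = 514×0.789 + (1−0.209)·(1−0.493)·m_A, so m_A = 405.55/0.5990 = 677.08 kg/min.
B = 677.08 + 518.92 = 1196 kg/min.

1196 kg/min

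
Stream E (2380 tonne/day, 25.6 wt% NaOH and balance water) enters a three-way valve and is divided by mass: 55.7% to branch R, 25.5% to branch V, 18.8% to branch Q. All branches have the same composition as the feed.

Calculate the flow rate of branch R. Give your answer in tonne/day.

Branch R flow = 0.557×2380 = 1325.7 tonne/day.

1326 tonne/day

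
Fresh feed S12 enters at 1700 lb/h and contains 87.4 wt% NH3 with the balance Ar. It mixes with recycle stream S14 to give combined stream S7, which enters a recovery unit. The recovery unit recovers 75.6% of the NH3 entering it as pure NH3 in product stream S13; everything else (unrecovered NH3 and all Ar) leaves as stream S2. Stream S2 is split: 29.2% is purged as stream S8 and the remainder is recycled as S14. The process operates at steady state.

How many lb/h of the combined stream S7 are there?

Ar enters only via S12 and leaves only via the purge: 1700×0.126 = 0.292×(Ar in S2), and the recovery unit passes all Ar, so Ar in S7 = Ar in S2 = 733.56 lb/h.
NH3 in S7: m_A = 1700×0.874 + (1−0.292)·(1−0.756)·m_A, so m_A = 1485.8/0.8272 = 1796.1 lb/h.
S7 = 1796.1 + 733.56 = 2529.6 lb/h.

2530 lb/h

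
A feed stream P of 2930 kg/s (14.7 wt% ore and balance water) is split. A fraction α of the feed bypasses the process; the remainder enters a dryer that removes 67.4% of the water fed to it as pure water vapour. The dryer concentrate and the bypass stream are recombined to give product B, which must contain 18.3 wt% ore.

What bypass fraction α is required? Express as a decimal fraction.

All 2930×0.147 = 430.71 kg/s of ore reaches B, so B = 430.71/0.183 = 2353.6 kg/s and vapour = 576.39 kg/s.
The evaporator receives (1−α)·2930 of feed at 0.853 water and removes 0.674 of that water:
0.674×0.853×(1−α)×2930 = 576.39
(1−α) = 576.39/1684.5 = 0.3422;  α = 0.6578.

0.658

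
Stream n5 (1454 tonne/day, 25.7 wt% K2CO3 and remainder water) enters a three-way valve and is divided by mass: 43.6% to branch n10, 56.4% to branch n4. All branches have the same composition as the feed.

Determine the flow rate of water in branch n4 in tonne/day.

Branch n4 total = 0.564×1454 = 820.06 tonne/day.
water in n4 = 0.743×820.06 = 609.3 tonne/day.

609.3 tonne/day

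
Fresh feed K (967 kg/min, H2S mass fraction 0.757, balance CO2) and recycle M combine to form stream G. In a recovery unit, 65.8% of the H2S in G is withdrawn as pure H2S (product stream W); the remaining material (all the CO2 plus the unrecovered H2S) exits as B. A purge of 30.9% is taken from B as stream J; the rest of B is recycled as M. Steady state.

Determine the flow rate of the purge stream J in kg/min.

336.3 kg/min

CO2 enters only via K and leaves only via the purge: 967×0.243 = 0.309×(CO2 in B), and the recovery unit passes all CO2, so CO2 in G = CO2 in B = 760.46 kg/min.
H2S in G: m_A = 967×0.757 + (1−0.309)·(1−0.658)·m_A, so m_A = 732.02/0.7637 = 958.54 kg/min.
B = (1−0.658)×958.54 + 760.46 = 1088.3 kg/min.
Purge J = 0.309×1088.3 = 336.28 kg/min.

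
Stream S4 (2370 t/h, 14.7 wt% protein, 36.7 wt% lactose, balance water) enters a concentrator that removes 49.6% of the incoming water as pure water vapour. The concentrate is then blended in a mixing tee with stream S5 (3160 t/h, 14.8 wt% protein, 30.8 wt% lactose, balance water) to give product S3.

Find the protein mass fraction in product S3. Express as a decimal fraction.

0.165

Vapour removed = 0.496×0.486×2370 = 571.3 t/h; concentrate = 1798.7 t/h.
protein reaching the mixer = 348.39 (from concentrate) + 3160×0.148 = 816.07 t/h.
Product flow = 1798.7 + 3160 = 4958.7 t/h; protein fraction = 0.165.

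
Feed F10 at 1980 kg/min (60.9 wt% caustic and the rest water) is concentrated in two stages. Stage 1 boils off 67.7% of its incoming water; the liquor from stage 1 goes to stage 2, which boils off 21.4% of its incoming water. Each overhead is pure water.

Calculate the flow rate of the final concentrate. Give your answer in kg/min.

water in feed = 1980×0.391 = 774.18 kg/min.
After stage 1: water left = (1−0.677)×774.18 = 250.06; stream total = 1455.9 kg/min.
After stage 2: water left = (1−0.214)×250.06 = 196.55; final concentrate = 1402.4 kg/min.

1402 kg/min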